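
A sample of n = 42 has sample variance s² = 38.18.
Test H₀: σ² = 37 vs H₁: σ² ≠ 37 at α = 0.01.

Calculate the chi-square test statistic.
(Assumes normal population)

Answer: χ² = 42.3076, fail to reject H₀

Derivation:
df = n - 1 = 41
χ² = (n-1)s²/σ₀² = 41×38.18/37 = 42.3076
Critical values: χ²_{0.995,41} = 21.421, χ²_{0.005,41} = 68.053
Rejection region: χ² < 21.421 or χ² > 68.053
Decision: fail to reject H₀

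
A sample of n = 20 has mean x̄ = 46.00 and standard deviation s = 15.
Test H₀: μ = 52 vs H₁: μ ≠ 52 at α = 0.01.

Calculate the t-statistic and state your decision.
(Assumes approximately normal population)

Answer: t = -1.7889, fail to reject H₀

Derivation:
df = n - 1 = 19
SE = s/√n = 15/√20 = 3.3541
t = (x̄ - μ₀)/SE = (46.00 - 52)/3.3541 = -1.7889
Critical value: t_{0.005,19} = ±2.861
p-value ≈ 0.0896
Decision: fail to reject H₀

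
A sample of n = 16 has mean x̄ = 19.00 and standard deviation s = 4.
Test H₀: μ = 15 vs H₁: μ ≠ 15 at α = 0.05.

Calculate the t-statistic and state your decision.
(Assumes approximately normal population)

df = n - 1 = 15
SE = s/√n = 4/√16 = 1.0000
t = (x̄ - μ₀)/SE = (19.00 - 15)/1.0000 = 4.0000
Critical value: t_{0.025,15} = ±2.131
p-value ≈ 0.0012
Decision: reject H₀

Answer: t = 4.0000, reject H₀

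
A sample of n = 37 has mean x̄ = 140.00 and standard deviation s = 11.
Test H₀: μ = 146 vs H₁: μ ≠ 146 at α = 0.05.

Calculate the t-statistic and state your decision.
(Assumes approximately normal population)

df = n - 1 = 36
SE = s/√n = 11/√37 = 1.8084
t = (x̄ - μ₀)/SE = (140.00 - 146)/1.8084 = -3.3179
Critical value: t_{0.025,36} = ±2.028
p-value ≈ 0.0021
Decision: reject H₀

Answer: t = -3.3179, reject H₀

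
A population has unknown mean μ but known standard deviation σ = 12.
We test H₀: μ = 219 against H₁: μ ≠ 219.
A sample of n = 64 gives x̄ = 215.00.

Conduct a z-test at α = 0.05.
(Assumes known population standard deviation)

Answer: z = -2.6667, reject H₀

Derivation:
Standard error: SE = σ/√n = 12/√64 = 1.5000
z-statistic: z = (x̄ - μ₀)/SE = (215.00 - 219)/1.5000 = -2.6667
Critical value: ±1.960
p-value = 0.0077
Decision: reject H₀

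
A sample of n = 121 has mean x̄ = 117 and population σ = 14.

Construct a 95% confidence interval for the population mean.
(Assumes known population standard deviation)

Answer: (114.5055, 119.4945)

Derivation:
Confidence level: 95%, α = 0.05
z_0.025 = 1.960
SE = σ/√n = 14/√121 = 1.2727
Margin of error = 1.960 × 1.2727 = 2.4945
CI: x̄ ± margin = 117 ± 2.4945
CI: (114.5055, 119.4945)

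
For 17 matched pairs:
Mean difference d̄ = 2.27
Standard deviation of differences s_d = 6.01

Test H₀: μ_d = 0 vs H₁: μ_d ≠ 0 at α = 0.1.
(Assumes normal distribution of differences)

df = n - 1 = 16
SE = s_d/√n = 6.01/√17 = 1.4576
t = d̄/SE = 2.27/1.4576 = 1.5574
Critical value: t_{0.05,16} = ±1.746
p-value ≈ 0.1389
Decision: fail to reject H₀

Answer: t = 1.5574, fail to reject H₀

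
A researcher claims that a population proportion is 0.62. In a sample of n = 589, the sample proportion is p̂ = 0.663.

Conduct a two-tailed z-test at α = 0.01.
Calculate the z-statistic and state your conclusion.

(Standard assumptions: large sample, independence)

Answer: z = 2.1500, fail to reject H₀

Derivation:
H₀: p = 0.62, H₁: p ≠ 0.62
Standard error: SE = √(p₀(1-p₀)/n) = √(0.62×0.38/589) = 0.020000
z-statistic: z = (p̂ - p₀)/SE = (0.663 - 0.62)/0.020000 = 2.1500
Critical value: z_0.005 = ±2.576
p-value = 0.0316
Decision: fail to reject H₀ at α = 0.01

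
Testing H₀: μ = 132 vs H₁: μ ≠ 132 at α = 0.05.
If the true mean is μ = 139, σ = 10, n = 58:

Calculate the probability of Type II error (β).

Answer: β ≈ 0.0004

Derivation:
SE = σ/√n = 10/√58 = 1.3131
Critical values: μ₀ ± z_0.025×SE = 132 ± 1.960×1.3131
Acceptance region: (129.4263, 134.5737)
Under H₁ (μ = 139): z_high = (134.5737 - 139)/1.3131 = -3.3709, z_low = (129.4263 - 139)/1.3131 = -7.2909
β = P(not reject | H₁) = Φ(-3.3709) - Φ(-7.2909) ≈ 0.0004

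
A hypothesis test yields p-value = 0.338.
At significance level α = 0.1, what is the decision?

Compare p-value to α:
0.338 ≥ 0.1
Decision: fail to reject H₀

Answer: fail to reject H₀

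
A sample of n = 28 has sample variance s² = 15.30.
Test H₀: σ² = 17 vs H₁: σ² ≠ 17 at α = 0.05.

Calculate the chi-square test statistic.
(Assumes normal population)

df = n - 1 = 27
χ² = (n-1)s²/σ₀² = 27×15.30/17 = 24.3000
Critical values: χ²_{0.975,27} = 14.573, χ²_{0.025,27} = 43.195
Rejection region: χ² < 14.573 or χ² > 43.195
Decision: fail to reject H₀

Answer: χ² = 24.3000, fail to reject H₀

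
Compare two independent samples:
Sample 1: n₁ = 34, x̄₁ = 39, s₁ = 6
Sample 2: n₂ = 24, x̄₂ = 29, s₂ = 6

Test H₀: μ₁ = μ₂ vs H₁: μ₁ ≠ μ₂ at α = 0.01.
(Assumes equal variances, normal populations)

Answer: t = 6.2516, reject H₀

Derivation:
Pooled variance: s²_p = [33×6² + 23×6²]/(56) = 36.0000
s_p = 6.0000
SE = s_p×√(1/n₁ + 1/n₂) = 6.0000×√(1/34 + 1/24) = 1.5996
t = (x̄₁ - x̄₂)/SE = (39 - 29)/1.5996 = 6.2516
df = 56, t-critical = ±2.667
Decision: reject H₀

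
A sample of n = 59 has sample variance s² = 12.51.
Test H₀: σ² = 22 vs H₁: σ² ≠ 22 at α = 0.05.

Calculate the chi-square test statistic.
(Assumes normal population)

Answer: χ² = 32.9809, reject H₀

Derivation:
df = n - 1 = 58
χ² = (n-1)s²/σ₀² = 58×12.51/22 = 32.9809
Critical values: χ²_{0.975,58} = 38.844, χ²_{0.025,58} = 80.936
Rejection region: χ² < 38.844 or χ² > 80.936
Decision: reject H₀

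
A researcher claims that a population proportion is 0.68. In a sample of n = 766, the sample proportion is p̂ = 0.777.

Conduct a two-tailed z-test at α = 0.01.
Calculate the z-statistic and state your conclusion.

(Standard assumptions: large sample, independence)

H₀: p = 0.68, H₁: p ≠ 0.68
Standard error: SE = √(p₀(1-p₀)/n) = √(0.68×0.32/766) = 0.016854
z-statistic: z = (p̂ - p₀)/SE = (0.777 - 0.68)/0.016854 = 5.7553
Critical value: z_0.005 = ±2.576
p-value < 0.0001
Decision: reject H₀ at α = 0.01

Answer: z = 5.7553, reject H₀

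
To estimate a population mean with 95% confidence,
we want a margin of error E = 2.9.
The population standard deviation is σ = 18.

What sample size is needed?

Answer: n = 148

Derivation:
z_0.025 = 1.960
n = (z×σ/E)² = (1.960×18/2.9)²
n = 147.9998
Round up: n = 148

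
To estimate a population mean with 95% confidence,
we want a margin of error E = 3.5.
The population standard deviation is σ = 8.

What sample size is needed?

Answer: n = 21

Derivation:
z_0.025 = 1.960
n = (z×σ/E)² = (1.960×8/3.5)²
n = 20.0704
Round up: n = 21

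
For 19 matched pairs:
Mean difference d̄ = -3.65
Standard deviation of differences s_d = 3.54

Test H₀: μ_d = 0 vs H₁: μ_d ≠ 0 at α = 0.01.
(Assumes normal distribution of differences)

Answer: t = -4.4945, reject H₀

Derivation:
df = n - 1 = 18
SE = s_d/√n = 3.54/√19 = 0.8121
t = d̄/SE = -3.65/0.8121 = -4.4945
Critical value: t_{0.005,18} = ±2.878
p-value ≈ 0.0003
Decision: reject H₀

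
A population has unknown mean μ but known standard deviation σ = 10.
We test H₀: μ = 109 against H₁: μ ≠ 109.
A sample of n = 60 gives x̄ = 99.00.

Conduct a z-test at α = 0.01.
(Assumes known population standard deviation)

Standard error: SE = σ/√n = 10/√60 = 1.2910
z-statistic: z = (x̄ - μ₀)/SE = (99.00 - 109)/1.2910 = -7.7459
Critical value: ±2.576
p-value < 0.0001
Decision: reject H₀

Answer: z = -7.7459, reject H₀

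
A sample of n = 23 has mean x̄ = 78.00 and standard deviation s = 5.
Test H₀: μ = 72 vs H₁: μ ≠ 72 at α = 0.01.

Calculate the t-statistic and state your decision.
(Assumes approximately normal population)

Answer: t = 5.7548, reject H₀

Derivation:
df = n - 1 = 22
SE = s/√n = 5/√23 = 1.0426
t = (x̄ - μ₀)/SE = (78.00 - 72)/1.0426 = 5.7548
Critical value: t_{0.005,22} = ±2.819
p-value < 0.0001
Decision: reject H₀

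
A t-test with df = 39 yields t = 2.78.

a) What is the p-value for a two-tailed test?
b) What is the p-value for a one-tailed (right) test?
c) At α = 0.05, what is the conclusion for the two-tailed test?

Answer: a) 0.0083, b) 0.0042, c) reject H₀

Derivation:
Using t-distribution with df = 39:
a) Two-tailed: p = 2×P(T > 2.78) = 0.0083
b) One-tailed: p = P(T > 2.78) = 0.0042
c) 0.0083 < 0.05, reject H₀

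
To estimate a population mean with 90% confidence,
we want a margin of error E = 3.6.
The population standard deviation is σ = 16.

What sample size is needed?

z_0.05 = 1.645
n = (z×σ/E)² = (1.645×16/3.6)²
n = 53.4523
Round up: n = 54

Answer: n = 54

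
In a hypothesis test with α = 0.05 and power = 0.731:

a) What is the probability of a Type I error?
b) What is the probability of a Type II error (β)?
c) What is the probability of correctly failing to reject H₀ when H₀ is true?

Answer: a) 0.05, b) 0.269, c) 0.95

Derivation:
a) Type I error probability = α = 0.05
b) Power = P(reject H₀ | H₁ true) = 1 - β = 0.731, so Type II error probability = β = 1 - Power = 0.269
c) P(fail to reject H₀ | H₀ true) = 1 - α = 0.95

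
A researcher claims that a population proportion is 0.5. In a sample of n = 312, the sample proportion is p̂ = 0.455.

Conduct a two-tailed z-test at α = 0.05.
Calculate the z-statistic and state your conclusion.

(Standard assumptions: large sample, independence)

H₀: p = 0.5, H₁: p ≠ 0.5
Standard error: SE = √(p₀(1-p₀)/n) = √(0.5×0.5/312) = 0.028307
z-statistic: z = (p̂ - p₀)/SE = (0.455 - 0.5)/0.028307 = -1.5897
Critical value: z_0.025 = ±1.960
p-value = 0.1119
Decision: fail to reject H₀ at α = 0.05

Answer: z = -1.5897, fail to reject H₀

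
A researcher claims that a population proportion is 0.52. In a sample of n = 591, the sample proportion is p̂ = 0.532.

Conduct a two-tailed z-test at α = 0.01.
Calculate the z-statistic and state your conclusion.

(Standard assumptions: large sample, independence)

H₀: p = 0.52, H₁: p ≠ 0.52
Standard error: SE = √(p₀(1-p₀)/n) = √(0.52×0.48/591) = 0.020551
z-statistic: z = (p̂ - p₀)/SE = (0.532 - 0.52)/0.020551 = 0.5839
Critical value: z_0.005 = ±2.576
p-value = 0.5593
Decision: fail to reject H₀ at α = 0.01

Answer: z = 0.5839, fail to reject H₀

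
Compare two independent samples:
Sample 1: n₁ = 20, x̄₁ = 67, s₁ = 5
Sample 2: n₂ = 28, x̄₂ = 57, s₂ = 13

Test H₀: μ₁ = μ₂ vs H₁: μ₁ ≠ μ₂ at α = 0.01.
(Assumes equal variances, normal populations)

Answer: t = 3.2638, reject H₀

Derivation:
Pooled variance: s²_p = [19×5² + 27×13²]/(46) = 109.5217
s_p = 10.4653
SE = s_p×√(1/n₁ + 1/n₂) = 10.4653×√(1/20 + 1/28) = 3.0639
t = (x̄₁ - x̄₂)/SE = (67 - 57)/3.0639 = 3.2638
df = 46, t-critical = ±2.687
Decision: reject H₀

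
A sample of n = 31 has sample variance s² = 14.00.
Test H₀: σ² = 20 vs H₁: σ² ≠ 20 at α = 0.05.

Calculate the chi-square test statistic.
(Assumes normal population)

Answer: χ² = 21.0000, fail to reject H₀

Derivation:
df = n - 1 = 30
χ² = (n-1)s²/σ₀² = 30×14.00/20 = 21.0000
Critical values: χ²_{0.975,30} = 16.791, χ²_{0.025,30} = 46.979
Rejection region: χ² < 16.791 or χ² > 46.979
Decision: fail to reject H₀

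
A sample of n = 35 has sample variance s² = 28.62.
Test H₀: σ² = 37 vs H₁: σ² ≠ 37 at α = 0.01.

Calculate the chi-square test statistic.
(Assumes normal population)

Answer: χ² = 26.2995, fail to reject H₀

Derivation:
df = n - 1 = 34
χ² = (n-1)s²/σ₀² = 34×28.62/37 = 26.2995
Critical values: χ²_{0.995,34} = 16.501, χ²_{0.005,34} = 58.964
Rejection region: χ² < 16.501 or χ² > 58.964
Decision: fail to reject H₀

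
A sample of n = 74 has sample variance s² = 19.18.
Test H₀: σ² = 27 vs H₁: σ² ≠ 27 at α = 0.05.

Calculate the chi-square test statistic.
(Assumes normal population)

Answer: χ² = 51.8570, fail to reject H₀

Derivation:
df = n - 1 = 73
χ² = (n-1)s²/σ₀² = 73×19.18/27 = 51.8570
Critical values: χ²_{0.975,73} = 51.265, χ²_{0.025,73} = 98.516
Rejection region: χ² < 51.265 or χ² > 98.516
Decision: fail to reject H₀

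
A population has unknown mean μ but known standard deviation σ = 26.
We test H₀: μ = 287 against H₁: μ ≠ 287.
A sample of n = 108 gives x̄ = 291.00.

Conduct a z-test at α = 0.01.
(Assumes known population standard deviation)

Answer: z = 1.5988, fail to reject H₀

Derivation:
Standard error: SE = σ/√n = 26/√108 = 2.5019
z-statistic: z = (x̄ - μ₀)/SE = (291.00 - 287)/2.5019 = 1.5988
Critical value: ±2.576
p-value = 0.1099
Decision: fail to reject H₀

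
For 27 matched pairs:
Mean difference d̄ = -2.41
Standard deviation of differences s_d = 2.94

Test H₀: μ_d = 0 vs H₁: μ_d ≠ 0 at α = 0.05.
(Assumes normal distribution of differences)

Answer: t = -4.2595, reject H₀

Derivation:
df = n - 1 = 26
SE = s_d/√n = 2.94/√27 = 0.5658
t = d̄/SE = -2.41/0.5658 = -4.2595
Critical value: t_{0.025,26} = ±2.056
p-value ≈ 0.0002
Decision: reject H₀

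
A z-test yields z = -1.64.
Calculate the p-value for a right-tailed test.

Answer: p-value ≈ 0.9495

Derivation:
For z = -1.64:
p = P(Z > -1.64) = 1 - Φ(-1.64) = 0.9495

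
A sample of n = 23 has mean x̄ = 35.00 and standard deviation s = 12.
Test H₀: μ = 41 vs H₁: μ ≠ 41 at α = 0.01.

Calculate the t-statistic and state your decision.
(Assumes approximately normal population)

df = n - 1 = 22
SE = s/√n = 12/√23 = 2.5022
t = (x̄ - μ₀)/SE = (35.00 - 41)/2.5022 = -2.3979
Critical value: t_{0.005,22} = ±2.819
p-value ≈ 0.0254
Decision: fail to reject H₀

Answer: t = -2.3979, fail to reject H₀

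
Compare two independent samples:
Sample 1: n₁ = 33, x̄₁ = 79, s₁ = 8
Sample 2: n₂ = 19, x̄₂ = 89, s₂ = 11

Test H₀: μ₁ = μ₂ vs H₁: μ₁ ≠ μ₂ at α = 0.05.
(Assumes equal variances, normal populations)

Answer: t = -3.7770, reject H₀

Derivation:
Pooled variance: s²_p = [32×8² + 18×11²]/(50) = 84.5200
s_p = 9.1935
SE = s_p×√(1/n₁ + 1/n₂) = 9.1935×√(1/33 + 1/19) = 2.6476
t = (x̄₁ - x̄₂)/SE = (79 - 89)/2.6476 = -3.7770
df = 50, t-critical = ±2.009
Decision: reject H₀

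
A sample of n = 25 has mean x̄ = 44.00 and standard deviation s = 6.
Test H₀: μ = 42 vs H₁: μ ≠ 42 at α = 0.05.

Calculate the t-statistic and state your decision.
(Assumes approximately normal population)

Answer: t = 1.6667, fail to reject H₀

Derivation:
df = n - 1 = 24
SE = s/√n = 6/√25 = 1.2000
t = (x̄ - μ₀)/SE = (44.00 - 42)/1.2000 = 1.6667
Critical value: t_{0.025,24} = ±2.064
p-value ≈ 0.1086
Decision: fail to reject H₀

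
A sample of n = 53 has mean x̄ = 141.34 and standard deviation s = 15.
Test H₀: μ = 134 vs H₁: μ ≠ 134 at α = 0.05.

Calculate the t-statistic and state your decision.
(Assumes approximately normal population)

Answer: t = 3.5624, reject H₀

Derivation:
df = n - 1 = 52
SE = s/√n = 15/√53 = 2.0604
t = (x̄ - μ₀)/SE = (141.34 - 134)/2.0604 = 3.5624
Critical value: t_{0.025,52} = ±2.007
p-value ≈ 0.0008
Decision: reject H₀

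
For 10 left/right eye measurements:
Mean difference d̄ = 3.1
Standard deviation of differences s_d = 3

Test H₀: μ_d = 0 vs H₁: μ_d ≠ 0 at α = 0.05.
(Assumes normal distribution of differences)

Answer: t = 3.2676, reject H₀

Derivation:
df = n - 1 = 9
SE = s_d/√n = 3/√10 = 0.9487
t = d̄/SE = 3.1/0.9487 = 3.2676
Critical value: t_{0.025,9} = ±2.262
p-value ≈ 0.0097
Decision: reject H₀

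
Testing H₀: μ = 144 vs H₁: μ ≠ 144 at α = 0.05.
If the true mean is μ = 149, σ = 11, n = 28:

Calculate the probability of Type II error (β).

SE = σ/√n = 11/√28 = 2.0788
Critical values: μ₀ ± z_0.025×SE = 144 ± 1.960×2.0788
Acceptance region: (139.9256, 148.0744)
Under H₁ (μ = 149): z_high = (148.0744 - 149)/2.0788 = -0.4453, z_low = (139.9256 - 149)/2.0788 = -4.3652
β = P(not reject | H₁) = Φ(-0.4453) - Φ(-4.3652) ≈ 0.3280

Answer: β ≈ 0.3280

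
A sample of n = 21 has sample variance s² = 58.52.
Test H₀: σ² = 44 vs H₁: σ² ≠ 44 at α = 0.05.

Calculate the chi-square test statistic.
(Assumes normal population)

Answer: χ² = 26.6000, fail to reject H₀

Derivation:
df = n - 1 = 20
χ² = (n-1)s²/σ₀² = 20×58.52/44 = 26.6000
Critical values: χ²_{0.975,20} = 9.591, χ²_{0.025,20} = 34.170
Rejection region: χ² < 9.591 or χ² > 34.170
Decision: fail to reject H₀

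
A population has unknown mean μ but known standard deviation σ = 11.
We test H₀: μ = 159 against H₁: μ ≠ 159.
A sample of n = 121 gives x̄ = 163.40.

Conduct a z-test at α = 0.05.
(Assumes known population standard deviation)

Standard error: SE = σ/√n = 11/√121 = 1.0000
z-statistic: z = (x̄ - μ₀)/SE = (163.40 - 159)/1.0000 = 4.4000
Critical value: ±1.960
p-value < 0.0001
Decision: reject H₀

Answer: z = 4.4000, reject H₀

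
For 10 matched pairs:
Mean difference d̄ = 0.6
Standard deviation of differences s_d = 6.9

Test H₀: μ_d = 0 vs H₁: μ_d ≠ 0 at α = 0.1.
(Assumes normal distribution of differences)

Answer: t = 0.2750, fail to reject H₀

Derivation:
df = n - 1 = 9
SE = s_d/√n = 6.9/√10 = 2.1820
t = d̄/SE = 0.6/2.1820 = 0.2750
Critical value: t_{0.05,9} = ±1.833
p-value ≈ 0.7895
Decision: fail to reject H₀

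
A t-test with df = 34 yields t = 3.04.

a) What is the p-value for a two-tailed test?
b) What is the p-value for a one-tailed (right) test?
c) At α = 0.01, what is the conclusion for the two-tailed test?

Answer: a) 0.0045, b) 0.0023, c) reject H₀

Derivation:
Using t-distribution with df = 34:
a) Two-tailed: p = 2×P(T > 3.04) = 0.0045
b) One-tailed: p = P(T > 3.04) = 0.0023
c) 0.0045 < 0.01, reject H₀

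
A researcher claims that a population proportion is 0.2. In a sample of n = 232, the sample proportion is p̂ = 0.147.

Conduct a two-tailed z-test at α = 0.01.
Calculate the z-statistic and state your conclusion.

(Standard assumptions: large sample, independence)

H₀: p = 0.2, H₁: p ≠ 0.2
Standard error: SE = √(p₀(1-p₀)/n) = √(0.2×0.8/232) = 0.026261
z-statistic: z = (p̂ - p₀)/SE = (0.147 - 0.2)/0.026261 = -2.0182
Critical value: z_0.005 = ±2.576
p-value = 0.0436
Decision: fail to reject H₀ at α = 0.01

Answer: z = -2.0182, fail to reject H₀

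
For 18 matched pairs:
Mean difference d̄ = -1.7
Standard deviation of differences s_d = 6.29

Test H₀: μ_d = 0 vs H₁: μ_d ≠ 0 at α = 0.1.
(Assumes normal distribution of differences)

Answer: t = -1.1466, fail to reject H₀

Derivation:
df = n - 1 = 17
SE = s_d/√n = 6.29/√18 = 1.4826
t = d̄/SE = -1.7/1.4826 = -1.1466
Critical value: t_{0.05,17} = ±1.740
p-value ≈ 0.2674
Decision: fail to reject H₀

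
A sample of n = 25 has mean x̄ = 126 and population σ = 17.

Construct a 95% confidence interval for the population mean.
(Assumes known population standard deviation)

Answer: (119.3360, 132.6640)

Derivation:
Confidence level: 95%, α = 0.05
z_0.025 = 1.960
SE = σ/√n = 17/√25 = 3.4000
Margin of error = 1.960 × 3.4000 = 6.6640
CI: x̄ ± margin = 126 ± 6.6640
CI: (119.3360, 132.6640)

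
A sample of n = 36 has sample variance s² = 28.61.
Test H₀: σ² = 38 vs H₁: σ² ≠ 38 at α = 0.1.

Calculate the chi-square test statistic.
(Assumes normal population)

Answer: χ² = 26.3513, fail to reject H₀

Derivation:
df = n - 1 = 35
χ² = (n-1)s²/σ₀² = 35×28.61/38 = 26.3513
Critical values: χ²_{0.95,35} = 22.465, χ²_{0.05,35} = 49.802
Rejection region: χ² < 22.465 or χ² > 49.802
Decision: fail to reject H₀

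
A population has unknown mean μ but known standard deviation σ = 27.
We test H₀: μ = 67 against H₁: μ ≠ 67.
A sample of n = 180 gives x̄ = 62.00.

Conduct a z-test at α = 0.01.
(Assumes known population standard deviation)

Standard error: SE = σ/√n = 27/√180 = 2.0125
z-statistic: z = (x̄ - μ₀)/SE = (62.00 - 67)/2.0125 = -2.4845
Critical value: ±2.576
p-value = 0.0130
Decision: fail to reject H₀

Answer: z = -2.4845, fail to reject H₀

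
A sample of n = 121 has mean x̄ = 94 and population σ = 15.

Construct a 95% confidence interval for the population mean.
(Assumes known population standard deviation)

Confidence level: 95%, α = 0.05
z_0.025 = 1.960
SE = σ/√n = 15/√121 = 1.3636
Margin of error = 1.960 × 1.3636 = 2.6727
CI: x̄ ± margin = 94 ± 2.6727
CI: (91.3273, 96.6727)

Answer: (91.3273, 96.6727)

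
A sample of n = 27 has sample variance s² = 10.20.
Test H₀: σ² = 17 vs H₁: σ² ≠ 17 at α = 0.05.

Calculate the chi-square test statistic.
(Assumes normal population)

df = n - 1 = 26
χ² = (n-1)s²/σ₀² = 26×10.20/17 = 15.6000
Critical values: χ²_{0.975,26} = 13.844, χ²_{0.025,26} = 41.923
Rejection region: χ² < 13.844 or χ² > 41.923
Decision: fail to reject H₀

Answer: χ² = 15.6000, fail to reject H₀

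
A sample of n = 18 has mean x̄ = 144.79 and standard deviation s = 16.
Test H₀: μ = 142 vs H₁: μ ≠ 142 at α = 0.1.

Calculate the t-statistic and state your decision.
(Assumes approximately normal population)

Answer: t = 0.7398, fail to reject H₀

Derivation:
df = n - 1 = 17
SE = s/√n = 16/√18 = 3.7712
t = (x̄ - μ₀)/SE = (144.79 - 142)/3.7712 = 0.7398
Critical value: t_{0.05,17} = ±1.740
p-value ≈ 0.4695
Decision: fail to reject H₀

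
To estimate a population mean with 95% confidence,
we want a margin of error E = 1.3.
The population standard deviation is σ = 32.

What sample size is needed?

z_0.025 = 1.960
n = (z×σ/E)² = (1.960×32/1.3)²
n = 2327.6914
Round up: n = 2328

Answer: n = 2328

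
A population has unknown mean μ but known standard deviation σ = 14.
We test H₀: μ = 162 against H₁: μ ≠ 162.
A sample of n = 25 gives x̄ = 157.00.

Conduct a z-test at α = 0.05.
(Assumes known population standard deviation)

Answer: z = -1.7857, fail to reject H₀

Derivation:
Standard error: SE = σ/√n = 14/√25 = 2.8000
z-statistic: z = (x̄ - μ₀)/SE = (157.00 - 162)/2.8000 = -1.7857
Critical value: ±1.960
p-value = 0.0741
Decision: fail to reject H₀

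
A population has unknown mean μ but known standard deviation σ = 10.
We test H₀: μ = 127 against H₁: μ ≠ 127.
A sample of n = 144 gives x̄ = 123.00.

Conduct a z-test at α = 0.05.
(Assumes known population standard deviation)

Answer: z = -4.8002, reject H₀

Derivation:
Standard error: SE = σ/√n = 10/√144 = 0.8333
z-statistic: z = (x̄ - μ₀)/SE = (123.00 - 127)/0.8333 = -4.8002
Critical value: ±1.960
p-value < 0.0001
Decision: reject H₀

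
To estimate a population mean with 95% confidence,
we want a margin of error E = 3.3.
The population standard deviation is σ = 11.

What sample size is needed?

z_0.025 = 1.960
n = (z×σ/E)² = (1.960×11/3.3)²
n = 42.6844
Round up: n = 43

Answer: n = 43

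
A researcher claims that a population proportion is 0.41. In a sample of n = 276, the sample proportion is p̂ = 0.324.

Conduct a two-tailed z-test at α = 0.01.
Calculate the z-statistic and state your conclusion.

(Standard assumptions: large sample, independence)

Answer: z = -2.9049, reject H₀

Derivation:
H₀: p = 0.41, H₁: p ≠ 0.41
Standard error: SE = √(p₀(1-p₀)/n) = √(0.41×0.59/276) = 0.029605
z-statistic: z = (p̂ - p₀)/SE = (0.324 - 0.41)/0.029605 = -2.9049
Critical value: z_0.005 = ±2.576
p-value = 0.0037
Decision: reject H₀ at α = 0.01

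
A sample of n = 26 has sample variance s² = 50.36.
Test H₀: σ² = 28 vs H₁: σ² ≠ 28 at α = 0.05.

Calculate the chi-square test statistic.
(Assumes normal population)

df = n - 1 = 25
χ² = (n-1)s²/σ₀² = 25×50.36/28 = 44.9643
Critical values: χ²_{0.975,25} = 13.120, χ²_{0.025,25} = 40.646
Rejection region: χ² < 13.120 or χ² > 40.646
Decision: reject H₀

Answer: χ² = 44.9643, reject H₀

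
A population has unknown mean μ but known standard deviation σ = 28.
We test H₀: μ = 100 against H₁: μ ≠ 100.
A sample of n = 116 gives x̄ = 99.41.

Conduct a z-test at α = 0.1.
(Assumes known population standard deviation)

Standard error: SE = σ/√n = 28/√116 = 2.5997
z-statistic: z = (x̄ - μ₀)/SE = (99.41 - 100)/2.5997 = -0.2269
Critical value: ±1.645
p-value = 0.8205
Decision: fail to reject H₀

Answer: z = -0.2269, fail to reject H₀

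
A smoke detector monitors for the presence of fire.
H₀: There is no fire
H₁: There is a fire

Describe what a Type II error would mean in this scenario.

Answer: The alarm fails to sound when there actually is a fire

Derivation:
A Type I error (probability α) occurs when we reject a true H₀.
A Type II error (probability β) occurs when we fail to reject a false H₀.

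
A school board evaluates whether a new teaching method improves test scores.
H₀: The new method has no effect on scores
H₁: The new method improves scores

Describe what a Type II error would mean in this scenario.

Answer: Failing to adopt an effective teaching method

Derivation:
Type I error (α): Rejecting H₀ when H₀ is true
Type II error (β): Failing to reject H₀ when H₁ is true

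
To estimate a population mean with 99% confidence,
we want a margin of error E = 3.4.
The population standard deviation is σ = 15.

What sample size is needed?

z_0.005 = 2.576
n = (z×σ/E)² = (2.576×15/3.4)²
n = 129.1565
Round up: n = 130

Answer: n = 130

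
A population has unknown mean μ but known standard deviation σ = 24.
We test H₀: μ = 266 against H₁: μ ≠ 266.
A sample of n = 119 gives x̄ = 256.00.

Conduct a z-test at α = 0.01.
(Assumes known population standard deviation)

Answer: z = -4.5452, reject H₀

Derivation:
Standard error: SE = σ/√n = 24/√119 = 2.2001
z-statistic: z = (x̄ - μ₀)/SE = (256.00 - 266)/2.2001 = -4.5452
Critical value: ±2.576
p-value < 0.0001
Decision: reject H₀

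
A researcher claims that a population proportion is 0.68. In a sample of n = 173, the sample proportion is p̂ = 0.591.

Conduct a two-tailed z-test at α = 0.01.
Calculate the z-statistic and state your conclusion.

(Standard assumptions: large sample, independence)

Answer: z = -2.5094, fail to reject H₀

Derivation:
H₀: p = 0.68, H₁: p ≠ 0.68
Standard error: SE = √(p₀(1-p₀)/n) = √(0.68×0.32/173) = 0.035466
z-statistic: z = (p̂ - p₀)/SE = (0.591 - 0.68)/0.035466 = -2.5094
Critical value: z_0.005 = ±2.576
p-value = 0.0121
Decision: fail to reject H₀ at α = 0.01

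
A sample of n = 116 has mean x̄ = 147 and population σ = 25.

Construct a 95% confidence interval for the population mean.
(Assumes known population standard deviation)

Confidence level: 95%, α = 0.05
z_0.025 = 1.960
SE = σ/√n = 25/√116 = 2.3212
Margin of error = 1.960 × 2.3212 = 4.5496
CI: x̄ ± margin = 147 ± 4.5496
CI: (142.4504, 151.5496)

Answer: (142.4504, 151.5496)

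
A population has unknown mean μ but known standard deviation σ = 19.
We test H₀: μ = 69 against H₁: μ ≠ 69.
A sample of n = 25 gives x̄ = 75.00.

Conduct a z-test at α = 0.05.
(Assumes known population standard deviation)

Standard error: SE = σ/√n = 19/√25 = 3.8000
z-statistic: z = (x̄ - μ₀)/SE = (75.00 - 69)/3.8000 = 1.5789
Critical value: ±1.960
p-value = 0.1144
Decision: fail to reject H₀

Answer: z = 1.5789, fail to reject H₀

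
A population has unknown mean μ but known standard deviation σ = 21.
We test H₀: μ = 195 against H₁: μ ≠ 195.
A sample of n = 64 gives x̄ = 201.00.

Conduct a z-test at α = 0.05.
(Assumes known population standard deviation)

Standard error: SE = σ/√n = 21/√64 = 2.6250
z-statistic: z = (x̄ - μ₀)/SE = (201.00 - 195)/2.6250 = 2.2857
Critical value: ±1.960
p-value = 0.0223
Decision: reject H₀

Answer: z = 2.2857, reject H₀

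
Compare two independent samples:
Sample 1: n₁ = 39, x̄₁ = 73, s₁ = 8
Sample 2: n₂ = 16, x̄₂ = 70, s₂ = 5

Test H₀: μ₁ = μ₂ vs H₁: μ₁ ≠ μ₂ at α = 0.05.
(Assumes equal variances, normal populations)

Pooled variance: s²_p = [38×8² + 15×5²]/(53) = 52.9623
s_p = 7.2775
SE = s_p×√(1/n₁ + 1/n₂) = 7.2775×√(1/39 + 1/16) = 2.1606
t = (x̄₁ - x̄₂)/SE = (73 - 70)/2.1606 = 1.3885
df = 53, t-critical = ±2.006
Decision: fail to reject H₀

Answer: t = 1.3885, fail to reject H₀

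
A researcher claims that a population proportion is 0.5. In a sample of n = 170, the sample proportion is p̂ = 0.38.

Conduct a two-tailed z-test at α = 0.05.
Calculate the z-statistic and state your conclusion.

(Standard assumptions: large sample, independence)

Answer: z = -3.1292, reject H₀

Derivation:
H₀: p = 0.5, H₁: p ≠ 0.5
Standard error: SE = √(p₀(1-p₀)/n) = √(0.5×0.5/170) = 0.038348
z-statistic: z = (p̂ - p₀)/SE = (0.38 - 0.5)/0.038348 = -3.1292
Critical value: z_0.025 = ±1.960
p-value = 0.0018
Decision: reject H₀ at α = 0.05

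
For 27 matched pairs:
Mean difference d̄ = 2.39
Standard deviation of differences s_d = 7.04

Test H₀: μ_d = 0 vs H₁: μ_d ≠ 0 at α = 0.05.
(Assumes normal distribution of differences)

Answer: t = 1.7641, fail to reject H₀

Derivation:
df = n - 1 = 26
SE = s_d/√n = 7.04/√27 = 1.3548
t = d̄/SE = 2.39/1.3548 = 1.7641
Critical value: t_{0.025,26} = ±2.056
p-value ≈ 0.0895
Decision: fail to reject H₀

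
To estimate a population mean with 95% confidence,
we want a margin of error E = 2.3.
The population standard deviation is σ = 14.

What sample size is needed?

Answer: n = 143

Derivation:
z_0.025 = 1.960
n = (z×σ/E)² = (1.960×14/2.3)²
n = 142.3353
Round up: n = 143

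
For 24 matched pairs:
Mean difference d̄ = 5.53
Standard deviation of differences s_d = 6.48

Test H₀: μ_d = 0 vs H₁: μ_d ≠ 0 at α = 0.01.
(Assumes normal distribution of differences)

df = n - 1 = 23
SE = s_d/√n = 6.48/√24 = 1.3227
t = d̄/SE = 5.53/1.3227 = 4.1808
Critical value: t_{0.005,23} = ±2.807
p-value ≈ 0.0004
Decision: reject H₀

Answer: t = 4.1808, reject H₀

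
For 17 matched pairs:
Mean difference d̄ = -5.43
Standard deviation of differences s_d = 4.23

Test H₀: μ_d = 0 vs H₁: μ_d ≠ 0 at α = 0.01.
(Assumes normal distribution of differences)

Answer: t = -5.2929, reject H₀

Derivation:
df = n - 1 = 16
SE = s_d/√n = 4.23/√17 = 1.0259
t = d̄/SE = -5.43/1.0259 = -5.2929
Critical value: t_{0.005,16} = ±2.921
p-value ≈ 0.0001
Decision: reject H₀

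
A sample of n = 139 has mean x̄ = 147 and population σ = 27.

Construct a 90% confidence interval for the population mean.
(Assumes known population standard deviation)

Answer: (143.2328, 150.7672)

Derivation:
Confidence level: 90%, α = 0.1
z_0.05 = 1.645
SE = σ/√n = 27/√139 = 2.2901
Margin of error = 1.645 × 2.2901 = 3.7672
CI: x̄ ± margin = 147 ± 3.7672
CI: (143.2328, 150.7672)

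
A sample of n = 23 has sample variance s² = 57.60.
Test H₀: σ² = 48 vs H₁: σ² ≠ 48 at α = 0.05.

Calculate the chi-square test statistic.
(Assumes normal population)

Answer: χ² = 26.4000, fail to reject H₀

Derivation:
df = n - 1 = 22
χ² = (n-1)s²/σ₀² = 22×57.60/48 = 26.4000
Critical values: χ²_{0.975,22} = 10.982, χ²_{0.025,22} = 36.781
Rejection region: χ² < 10.982 or χ² > 36.781
Decision: fail to reject H₀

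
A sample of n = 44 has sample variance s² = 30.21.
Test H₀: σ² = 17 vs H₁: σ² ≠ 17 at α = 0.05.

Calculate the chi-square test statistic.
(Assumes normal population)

df = n - 1 = 43
χ² = (n-1)s²/σ₀² = 43×30.21/17 = 76.4135
Critical values: χ²_{0.975,43} = 26.785, χ²_{0.025,43} = 62.990
Rejection region: χ² < 26.785 or χ² > 62.990
Decision: reject H₀

Answer: χ² = 76.4135, reject H₀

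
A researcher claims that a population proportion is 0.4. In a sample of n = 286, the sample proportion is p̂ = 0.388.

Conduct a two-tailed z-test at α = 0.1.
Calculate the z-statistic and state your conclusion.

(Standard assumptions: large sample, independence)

Answer: z = -0.4143, fail to reject H₀

Derivation:
H₀: p = 0.4, H₁: p ≠ 0.4
Standard error: SE = √(p₀(1-p₀)/n) = √(0.4×0.6/286) = 0.028968
z-statistic: z = (p̂ - p₀)/SE = (0.388 - 0.4)/0.028968 = -0.4143
Critical value: z_0.05 = ±1.645
p-value = 0.6787
Decision: fail to reject H₀ at α = 0.1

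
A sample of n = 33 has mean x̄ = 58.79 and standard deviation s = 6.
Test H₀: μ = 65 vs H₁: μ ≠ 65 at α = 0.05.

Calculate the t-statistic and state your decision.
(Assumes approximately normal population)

df = n - 1 = 32
SE = s/√n = 6/√33 = 1.0445
t = (x̄ - μ₀)/SE = (58.79 - 65)/1.0445 = -5.9454
Critical value: t_{0.025,32} = ±2.037
p-value < 0.0001
Decision: reject H₀

Answer: t = -5.9454, reject H₀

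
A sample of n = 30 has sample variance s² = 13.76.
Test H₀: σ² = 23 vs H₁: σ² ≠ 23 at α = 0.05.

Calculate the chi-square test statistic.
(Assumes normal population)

df = n - 1 = 29
χ² = (n-1)s²/σ₀² = 29×13.76/23 = 17.3496
Critical values: χ²_{0.975,29} = 16.047, χ²_{0.025,29} = 45.722
Rejection region: χ² < 16.047 or χ² > 45.722
Decision: fail to reject H₀

Answer: χ² = 17.3496, fail to reject H₀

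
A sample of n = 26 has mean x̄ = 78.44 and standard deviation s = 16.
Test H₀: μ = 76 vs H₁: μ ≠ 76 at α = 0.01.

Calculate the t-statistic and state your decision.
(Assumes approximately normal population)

df = n - 1 = 25
SE = s/√n = 16/√26 = 3.1379
t = (x̄ - μ₀)/SE = (78.44 - 76)/3.1379 = 0.7776
Critical value: t_{0.005,25} = ±2.787
p-value ≈ 0.4441
Decision: fail to reject H₀

Answer: t = 0.7776, fail to reject H₀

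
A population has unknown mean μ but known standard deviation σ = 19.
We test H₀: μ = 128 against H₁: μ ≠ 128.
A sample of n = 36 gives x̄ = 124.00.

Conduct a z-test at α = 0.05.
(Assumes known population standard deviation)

Standard error: SE = σ/√n = 19/√36 = 3.1667
z-statistic: z = (x̄ - μ₀)/SE = (124.00 - 128)/3.1667 = -1.2631
Critical value: ±1.960
p-value = 0.2066
Decision: fail to reject H₀

Answer: z = -1.2631, fail to reject H₀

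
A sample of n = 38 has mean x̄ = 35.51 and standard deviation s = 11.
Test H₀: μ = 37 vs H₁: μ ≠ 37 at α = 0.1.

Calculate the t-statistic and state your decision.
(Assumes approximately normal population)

Answer: t = -0.8350, fail to reject H₀

Derivation:
df = n - 1 = 37
SE = s/√n = 11/√38 = 1.7844
t = (x̄ - μ₀)/SE = (35.51 - 37)/1.7844 = -0.8350
Critical value: t_{0.05,37} = ±1.687
p-value ≈ 0.4091
Decision: fail to reject H₀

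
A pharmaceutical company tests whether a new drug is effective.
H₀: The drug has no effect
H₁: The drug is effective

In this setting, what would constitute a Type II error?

Answer: Failing to detect the drug's effect when it actually works

Derivation:
Type I error: rejecting H₀ when it is actually true (false positive).
Type II error: failing to reject H₀ when H₁ is actually true (false negative).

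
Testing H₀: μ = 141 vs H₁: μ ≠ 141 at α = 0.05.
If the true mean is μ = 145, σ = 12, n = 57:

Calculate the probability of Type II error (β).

SE = σ/√n = 12/√57 = 1.5894
Critical values: μ₀ ± z_0.025×SE = 141 ± 1.960×1.5894
Acceptance region: (137.8848, 144.1152)
Under H₁ (μ = 145): z_high = (144.1152 - 145)/1.5894 = -0.5567, z_low = (137.8848 - 145)/1.5894 = -4.4767
β = P(not reject | H₁) = Φ(-0.5567) - Φ(-4.4767) ≈ 0.2889

Answer: β ≈ 0.2889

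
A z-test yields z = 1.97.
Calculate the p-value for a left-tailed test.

For z = 1.97:
p = P(Z < 1.97) = Φ(1.97) = 0.9756

Answer: p-value ≈ 0.9756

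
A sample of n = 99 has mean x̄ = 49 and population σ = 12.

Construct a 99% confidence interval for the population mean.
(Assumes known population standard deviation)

Answer: (45.8933, 52.1067)

Derivation:
Confidence level: 99%, α = 0.01
z_0.005 = 2.576
SE = σ/√n = 12/√99 = 1.2060
Margin of error = 2.576 × 1.2060 = 3.1067
CI: x̄ ± margin = 49 ± 3.1067
CI: (45.8933, 52.1067)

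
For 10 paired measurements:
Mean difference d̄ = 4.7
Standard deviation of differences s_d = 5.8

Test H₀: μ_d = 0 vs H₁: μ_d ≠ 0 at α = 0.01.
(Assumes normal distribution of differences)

df = n - 1 = 9
SE = s_d/√n = 5.8/√10 = 1.8341
t = d̄/SE = 4.7/1.8341 = 2.5626
Critical value: t_{0.005,9} = ±3.250
p-value ≈ 0.0306
Decision: fail to reject H₀

Answer: t = 2.5626, fail to reject H₀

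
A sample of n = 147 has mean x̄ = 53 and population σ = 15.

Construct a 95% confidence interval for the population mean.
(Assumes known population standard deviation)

Confidence level: 95%, α = 0.05
z_0.025 = 1.960
SE = σ/√n = 15/√147 = 1.2372
Margin of error = 1.960 × 1.2372 = 2.4249
CI: x̄ ± margin = 53 ± 2.4249
CI: (50.5751, 55.4249)

Answer: (50.5751, 55.4249)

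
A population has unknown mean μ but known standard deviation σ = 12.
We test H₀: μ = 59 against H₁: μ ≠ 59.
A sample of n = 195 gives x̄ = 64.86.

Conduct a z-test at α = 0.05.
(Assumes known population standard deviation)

Answer: z = 6.8195, reject H₀

Derivation:
Standard error: SE = σ/√n = 12/√195 = 0.8593
z-statistic: z = (x̄ - μ₀)/SE = (64.86 - 59)/0.8593 = 6.8195
Critical value: ±1.960
p-value < 0.0001
Decision: reject H₀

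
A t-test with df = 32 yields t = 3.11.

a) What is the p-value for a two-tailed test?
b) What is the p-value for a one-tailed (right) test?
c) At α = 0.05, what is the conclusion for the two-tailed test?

Answer: a) 0.0039, b) 0.0020, c) reject H₀

Derivation:
Using t-distribution with df = 32:
a) Two-tailed: p = 2×P(T > 3.11) = 0.0039
b) One-tailed: p = P(T > 3.11) = 0.0020
c) 0.0039 < 0.05, reject H₀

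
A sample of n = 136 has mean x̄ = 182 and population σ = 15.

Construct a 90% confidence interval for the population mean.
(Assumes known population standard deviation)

Answer: (179.8842, 184.1158)

Derivation:
Confidence level: 90%, α = 0.1
z_0.05 = 1.645
SE = σ/√n = 15/√136 = 1.2862
Margin of error = 1.645 × 1.2862 = 2.1158
CI: x̄ ± margin = 182 ± 2.1158
CI: (179.8842, 184.1158)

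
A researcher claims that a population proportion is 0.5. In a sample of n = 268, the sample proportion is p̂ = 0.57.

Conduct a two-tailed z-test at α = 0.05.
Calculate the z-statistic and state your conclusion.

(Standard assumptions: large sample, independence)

Answer: z = 2.2919, reject H₀

Derivation:
H₀: p = 0.5, H₁: p ≠ 0.5
Standard error: SE = √(p₀(1-p₀)/n) = √(0.5×0.5/268) = 0.030542
z-statistic: z = (p̂ - p₀)/SE = (0.57 - 0.5)/0.030542 = 2.2919
Critical value: z_0.025 = ±1.960
p-value = 0.0219
Decision: reject H₀ at α = 0.05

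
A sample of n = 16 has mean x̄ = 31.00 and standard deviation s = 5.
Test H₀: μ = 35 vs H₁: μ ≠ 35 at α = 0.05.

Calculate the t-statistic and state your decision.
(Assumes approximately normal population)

df = n - 1 = 15
SE = s/√n = 5/√16 = 1.2500
t = (x̄ - μ₀)/SE = (31.00 - 35)/1.2500 = -3.2000
Critical value: t_{0.025,15} = ±2.131
p-value ≈ 0.0060
Decision: reject H₀

Answer: t = -3.2000, reject H₀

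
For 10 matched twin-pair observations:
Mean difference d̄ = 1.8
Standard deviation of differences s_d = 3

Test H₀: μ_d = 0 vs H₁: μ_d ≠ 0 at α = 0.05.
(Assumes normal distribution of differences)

df = n - 1 = 9
SE = s_d/√n = 3/√10 = 0.9487
t = d̄/SE = 1.8/0.9487 = 1.8973
Critical value: t_{0.025,9} = ±2.262
p-value ≈ 0.0903
Decision: fail to reject H₀

Answer: t = 1.8973, fail to reject H₀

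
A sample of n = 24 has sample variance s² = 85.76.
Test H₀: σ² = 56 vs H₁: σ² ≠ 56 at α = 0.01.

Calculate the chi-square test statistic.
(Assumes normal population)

df = n - 1 = 23
χ² = (n-1)s²/σ₀² = 23×85.76/56 = 35.2229
Critical values: χ²_{0.995,23} = 9.260, χ²_{0.005,23} = 44.181
Rejection region: χ² < 9.260 or χ² > 44.181
Decision: fail to reject H₀

Answer: χ² = 35.2229, fail to reject H₀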